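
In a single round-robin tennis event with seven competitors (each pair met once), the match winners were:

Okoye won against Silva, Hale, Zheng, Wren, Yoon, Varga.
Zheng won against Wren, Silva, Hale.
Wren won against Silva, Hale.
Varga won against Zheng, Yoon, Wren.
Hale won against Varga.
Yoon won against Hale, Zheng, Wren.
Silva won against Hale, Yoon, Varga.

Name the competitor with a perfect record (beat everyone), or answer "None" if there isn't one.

Okoye

Okoye has 6 wins out of 6 opponents — a perfect record.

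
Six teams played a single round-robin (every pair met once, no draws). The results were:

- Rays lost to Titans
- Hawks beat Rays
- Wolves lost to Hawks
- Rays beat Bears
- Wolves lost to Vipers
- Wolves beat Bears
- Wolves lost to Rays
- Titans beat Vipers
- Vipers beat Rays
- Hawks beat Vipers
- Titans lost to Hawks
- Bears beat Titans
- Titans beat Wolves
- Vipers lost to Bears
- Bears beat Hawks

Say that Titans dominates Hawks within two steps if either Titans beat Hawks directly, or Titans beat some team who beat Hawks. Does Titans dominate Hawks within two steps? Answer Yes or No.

Titans did not beat Hawks directly.
Titans beat Vipers, Rays, Wolves, but each of them lost to Hawks. No two-step path.

No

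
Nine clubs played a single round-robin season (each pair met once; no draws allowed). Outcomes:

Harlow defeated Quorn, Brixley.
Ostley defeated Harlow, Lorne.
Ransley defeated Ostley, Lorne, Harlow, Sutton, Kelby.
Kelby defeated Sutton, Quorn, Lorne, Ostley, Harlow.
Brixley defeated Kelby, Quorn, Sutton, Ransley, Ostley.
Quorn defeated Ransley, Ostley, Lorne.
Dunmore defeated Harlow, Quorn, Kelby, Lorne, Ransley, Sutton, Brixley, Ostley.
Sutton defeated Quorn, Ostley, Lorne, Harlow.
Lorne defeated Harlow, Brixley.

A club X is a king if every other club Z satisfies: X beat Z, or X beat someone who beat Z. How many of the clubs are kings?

1

Ostley cannot reach Ransley, Sutton, Kelby, Dunmore in two steps.
Harlow cannot reach Dunmore in two steps.
Quorn cannot reach Dunmore in two steps.
Ransley cannot reach Dunmore in two steps.
Sutton cannot reach Kelby, Dunmore in two steps.
Kelby cannot reach Dunmore in two steps.
Dunmore reaches everyone (king).
Brixley cannot reach Dunmore in two steps.
Lorne cannot reach Dunmore in two steps.
Kings: Dunmore — 1.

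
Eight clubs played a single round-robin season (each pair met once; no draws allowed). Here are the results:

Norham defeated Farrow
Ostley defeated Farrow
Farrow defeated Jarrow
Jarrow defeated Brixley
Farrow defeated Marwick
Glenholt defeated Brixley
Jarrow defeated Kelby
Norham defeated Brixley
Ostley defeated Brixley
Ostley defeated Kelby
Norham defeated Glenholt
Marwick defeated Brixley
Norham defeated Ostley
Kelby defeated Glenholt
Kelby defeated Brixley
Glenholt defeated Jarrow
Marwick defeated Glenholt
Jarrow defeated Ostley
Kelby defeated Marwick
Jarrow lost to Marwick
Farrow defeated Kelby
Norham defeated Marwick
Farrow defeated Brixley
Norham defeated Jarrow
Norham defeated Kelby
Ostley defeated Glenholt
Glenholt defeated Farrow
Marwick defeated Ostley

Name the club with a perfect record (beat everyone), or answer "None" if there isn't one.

Norham has 7 wins out of 7 opponents — a perfect record.

Norham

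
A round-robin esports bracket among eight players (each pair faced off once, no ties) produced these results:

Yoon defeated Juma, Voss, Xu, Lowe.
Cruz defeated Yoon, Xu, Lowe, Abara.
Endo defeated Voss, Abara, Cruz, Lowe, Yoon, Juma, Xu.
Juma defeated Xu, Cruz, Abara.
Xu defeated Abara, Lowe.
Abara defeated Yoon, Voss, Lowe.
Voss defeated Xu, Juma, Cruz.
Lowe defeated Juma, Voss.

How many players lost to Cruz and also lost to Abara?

Cruz beat: Yoon, Lowe, Xu, Abara.
Abara beat: Yoon, Voss, Lowe.
Both beat: Yoon, Lowe — 2.

2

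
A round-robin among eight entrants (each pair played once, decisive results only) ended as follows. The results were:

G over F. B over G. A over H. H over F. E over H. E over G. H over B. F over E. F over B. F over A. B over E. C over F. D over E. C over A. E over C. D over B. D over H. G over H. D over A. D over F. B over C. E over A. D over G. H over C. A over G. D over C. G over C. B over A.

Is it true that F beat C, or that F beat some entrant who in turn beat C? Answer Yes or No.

F did not beat C directly.
F beat A, B, E. Of those, B beat C.

Yes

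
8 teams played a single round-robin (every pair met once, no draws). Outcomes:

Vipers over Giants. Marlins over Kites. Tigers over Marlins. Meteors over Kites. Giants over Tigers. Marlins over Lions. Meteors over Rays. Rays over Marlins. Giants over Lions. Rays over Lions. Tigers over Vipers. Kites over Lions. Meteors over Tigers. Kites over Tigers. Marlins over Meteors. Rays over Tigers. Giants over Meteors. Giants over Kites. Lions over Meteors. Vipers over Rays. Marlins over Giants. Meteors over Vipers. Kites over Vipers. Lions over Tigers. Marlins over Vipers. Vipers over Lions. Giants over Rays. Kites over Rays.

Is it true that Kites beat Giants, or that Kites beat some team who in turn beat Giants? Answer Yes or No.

Kites did not beat Giants directly.
Kites beat Vipers, Lions, Rays, Tigers. Of those, Vipers beat Giants.

Yes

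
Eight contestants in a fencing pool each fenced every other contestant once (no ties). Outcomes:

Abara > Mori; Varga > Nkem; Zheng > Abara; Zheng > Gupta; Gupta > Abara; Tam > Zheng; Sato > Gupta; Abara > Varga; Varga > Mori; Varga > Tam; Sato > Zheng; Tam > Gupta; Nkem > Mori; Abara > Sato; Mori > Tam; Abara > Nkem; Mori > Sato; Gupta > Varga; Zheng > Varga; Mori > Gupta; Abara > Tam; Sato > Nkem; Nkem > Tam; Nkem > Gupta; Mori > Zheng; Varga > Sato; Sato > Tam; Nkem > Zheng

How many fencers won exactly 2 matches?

2

Win totals: Varga 4, Abara 5, Tam 2, Gupta 2, Sato 4, Zheng 3, Nkem 4, Mori 4.
Exactly 2: Tam, Gupta — 2 fencers.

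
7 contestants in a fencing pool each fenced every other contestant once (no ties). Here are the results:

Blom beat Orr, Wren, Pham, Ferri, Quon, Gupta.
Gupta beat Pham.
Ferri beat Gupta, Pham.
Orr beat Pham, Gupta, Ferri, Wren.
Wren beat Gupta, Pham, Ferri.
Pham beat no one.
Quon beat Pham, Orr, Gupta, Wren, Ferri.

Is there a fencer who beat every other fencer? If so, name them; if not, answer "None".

Blom

Blom has 6 wins out of 6 opponents — a perfect record.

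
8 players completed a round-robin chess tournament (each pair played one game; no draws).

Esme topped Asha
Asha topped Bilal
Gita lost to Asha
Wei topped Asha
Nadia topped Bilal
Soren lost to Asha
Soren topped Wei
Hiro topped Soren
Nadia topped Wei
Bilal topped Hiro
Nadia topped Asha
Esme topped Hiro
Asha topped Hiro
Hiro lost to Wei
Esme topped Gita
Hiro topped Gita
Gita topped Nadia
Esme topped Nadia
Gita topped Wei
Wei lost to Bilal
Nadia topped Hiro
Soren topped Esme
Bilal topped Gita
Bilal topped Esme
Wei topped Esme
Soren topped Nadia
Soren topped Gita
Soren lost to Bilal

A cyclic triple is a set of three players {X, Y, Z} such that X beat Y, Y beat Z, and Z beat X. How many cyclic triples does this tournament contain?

17

Win totals: Bilal 5, Nadia 4, Asha 4, Hiro 2, Soren 4, Wei 3, Esme 4, Gita 2.
A player with w wins dominates both others in C(w,2) triples; summing gives 10 + 6 + 6 + 1 + 6 + 3 + 6 + 1 = 39 transitive triples.
Total triples C(8,3) = 56, so cyclic triples = 56 − 39 = 17.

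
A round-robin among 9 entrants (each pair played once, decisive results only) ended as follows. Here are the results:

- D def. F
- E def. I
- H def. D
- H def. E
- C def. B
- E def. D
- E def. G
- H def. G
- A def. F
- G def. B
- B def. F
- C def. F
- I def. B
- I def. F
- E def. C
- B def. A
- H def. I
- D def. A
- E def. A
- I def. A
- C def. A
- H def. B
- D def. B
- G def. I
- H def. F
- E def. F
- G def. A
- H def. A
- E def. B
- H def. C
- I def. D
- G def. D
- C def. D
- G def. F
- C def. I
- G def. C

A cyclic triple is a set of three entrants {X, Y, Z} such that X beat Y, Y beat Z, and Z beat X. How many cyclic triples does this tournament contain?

0

Win totals: A 1, B 2, C 5, D 3, E 7, F 0, G 6, H 8, I 4.
An entrant with w wins dominates both others in C(w,2) triples; summing gives 0 + 1 + 10 + 3 + 21 + 0 + 15 + 28 + 6 = 84 transitive triples.
Total triples C(9,3) = 84, so cyclic triples = 84 − 84 = 0.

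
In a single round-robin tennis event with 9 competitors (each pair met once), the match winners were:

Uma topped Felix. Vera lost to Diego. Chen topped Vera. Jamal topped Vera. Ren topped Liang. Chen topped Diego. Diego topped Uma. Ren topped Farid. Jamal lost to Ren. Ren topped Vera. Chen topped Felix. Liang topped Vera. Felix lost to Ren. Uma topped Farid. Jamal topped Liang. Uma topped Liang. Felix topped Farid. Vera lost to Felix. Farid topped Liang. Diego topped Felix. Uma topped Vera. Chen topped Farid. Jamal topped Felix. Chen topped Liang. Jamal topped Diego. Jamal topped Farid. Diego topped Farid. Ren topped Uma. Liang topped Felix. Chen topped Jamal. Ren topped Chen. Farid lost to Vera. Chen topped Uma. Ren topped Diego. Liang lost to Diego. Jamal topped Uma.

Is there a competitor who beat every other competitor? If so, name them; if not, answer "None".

Ren

Ren has 8 wins out of 8 opponents — a perfect record.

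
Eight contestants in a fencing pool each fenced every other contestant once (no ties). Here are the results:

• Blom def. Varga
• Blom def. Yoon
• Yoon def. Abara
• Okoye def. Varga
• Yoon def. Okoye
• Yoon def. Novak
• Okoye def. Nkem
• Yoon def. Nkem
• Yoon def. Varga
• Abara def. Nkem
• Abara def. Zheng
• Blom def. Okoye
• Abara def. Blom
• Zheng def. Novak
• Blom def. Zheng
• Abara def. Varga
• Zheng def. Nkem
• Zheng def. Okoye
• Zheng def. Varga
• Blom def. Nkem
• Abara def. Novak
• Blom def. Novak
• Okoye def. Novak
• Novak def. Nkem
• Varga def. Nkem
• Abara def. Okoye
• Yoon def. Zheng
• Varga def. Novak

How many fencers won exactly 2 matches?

Win totals: Yoon 6, Novak 1, Abara 6, Varga 2, Nkem 0, Okoye 3, Blom 6, Zheng 4.
Exactly 2: Varga — 1 fencer.

1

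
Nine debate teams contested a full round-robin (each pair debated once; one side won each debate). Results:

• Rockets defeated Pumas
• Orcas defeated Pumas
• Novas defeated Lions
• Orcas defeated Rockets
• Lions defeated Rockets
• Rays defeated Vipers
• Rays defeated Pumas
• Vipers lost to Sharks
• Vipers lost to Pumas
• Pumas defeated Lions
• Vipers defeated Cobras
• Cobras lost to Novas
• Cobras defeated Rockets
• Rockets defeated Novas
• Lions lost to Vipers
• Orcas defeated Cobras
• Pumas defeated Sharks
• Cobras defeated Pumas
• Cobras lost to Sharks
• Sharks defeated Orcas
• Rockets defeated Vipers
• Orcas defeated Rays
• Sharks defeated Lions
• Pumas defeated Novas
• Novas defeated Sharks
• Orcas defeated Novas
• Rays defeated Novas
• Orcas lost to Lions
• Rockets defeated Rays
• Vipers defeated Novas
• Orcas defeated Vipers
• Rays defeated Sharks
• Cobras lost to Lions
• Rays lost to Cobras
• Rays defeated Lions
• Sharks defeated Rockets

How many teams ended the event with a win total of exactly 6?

1

Win totals: Cobras 3, Rays 5, Lions 3, Sharks 5, Vipers 3, Novas 3, Pumas 4, Rockets 4, Orcas 6.
Exactly 6: Orcas — 1 team.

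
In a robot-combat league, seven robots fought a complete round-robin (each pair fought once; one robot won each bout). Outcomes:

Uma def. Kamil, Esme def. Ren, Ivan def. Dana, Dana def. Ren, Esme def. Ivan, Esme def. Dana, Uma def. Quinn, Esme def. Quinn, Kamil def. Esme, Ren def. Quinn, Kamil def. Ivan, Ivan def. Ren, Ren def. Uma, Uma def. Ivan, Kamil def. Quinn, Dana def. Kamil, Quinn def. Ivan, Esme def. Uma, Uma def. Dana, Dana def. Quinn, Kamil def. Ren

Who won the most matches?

Win totals: Ren 2, Uma 4, Esme 5, Kamil 4, Dana 3, Ivan 2, Quinn 1.
Esme leads with 5 wins (next highest: 4).

Esme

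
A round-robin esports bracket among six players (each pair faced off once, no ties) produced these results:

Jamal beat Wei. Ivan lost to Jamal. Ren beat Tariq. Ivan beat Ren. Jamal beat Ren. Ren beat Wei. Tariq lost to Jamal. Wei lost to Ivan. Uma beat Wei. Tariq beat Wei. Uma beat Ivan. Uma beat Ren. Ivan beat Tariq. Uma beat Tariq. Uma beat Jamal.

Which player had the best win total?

Win totals: Ren 2, Jamal 4, Uma 5, Tariq 1, Ivan 3, Wei 0.
Uma leads with 5 wins (next highest: 4).

Uma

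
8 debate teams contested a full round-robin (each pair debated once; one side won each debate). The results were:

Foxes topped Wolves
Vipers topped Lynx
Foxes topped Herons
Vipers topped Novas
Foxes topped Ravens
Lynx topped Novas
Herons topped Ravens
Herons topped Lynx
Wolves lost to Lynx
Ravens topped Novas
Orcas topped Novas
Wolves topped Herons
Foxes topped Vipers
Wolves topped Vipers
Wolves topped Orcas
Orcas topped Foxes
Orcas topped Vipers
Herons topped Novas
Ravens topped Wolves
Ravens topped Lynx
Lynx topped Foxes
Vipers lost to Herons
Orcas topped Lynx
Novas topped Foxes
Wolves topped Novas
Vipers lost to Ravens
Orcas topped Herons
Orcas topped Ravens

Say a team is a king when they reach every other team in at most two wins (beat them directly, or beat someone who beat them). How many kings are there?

Foxes reaches everyone (king).
Ravens reaches everyone (king).
Lynx reaches everyone (king).
Vipers cannot reach Ravens, Orcas, Herons in two steps.
Wolves reaches everyone (king).
Novas cannot reach Lynx, Orcas in two steps.
Orcas reaches everyone (king).
Herons cannot reach Orcas in two steps.
Kings: Foxes, Ravens, Lynx, Wolves, Orcas — 5.

5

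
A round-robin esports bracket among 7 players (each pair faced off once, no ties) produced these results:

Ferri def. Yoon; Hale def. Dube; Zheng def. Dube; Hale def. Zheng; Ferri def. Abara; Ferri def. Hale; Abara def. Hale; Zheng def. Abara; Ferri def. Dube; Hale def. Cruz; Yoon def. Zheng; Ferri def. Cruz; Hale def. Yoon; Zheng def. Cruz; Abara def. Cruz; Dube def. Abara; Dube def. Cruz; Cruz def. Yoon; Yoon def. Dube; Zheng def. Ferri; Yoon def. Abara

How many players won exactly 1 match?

Win totals: Dube 2, Zheng 4, Abara 2, Hale 4, Yoon 3, Ferri 5, Cruz 1.
Exactly 1: Cruz — 1 player.

1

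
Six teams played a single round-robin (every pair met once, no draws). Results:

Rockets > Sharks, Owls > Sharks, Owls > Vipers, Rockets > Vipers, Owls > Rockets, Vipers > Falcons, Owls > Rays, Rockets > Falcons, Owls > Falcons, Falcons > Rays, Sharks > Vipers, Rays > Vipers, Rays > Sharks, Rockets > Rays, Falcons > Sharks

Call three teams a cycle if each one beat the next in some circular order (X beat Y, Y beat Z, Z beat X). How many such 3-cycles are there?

Win totals: Rays 2, Vipers 1, Falcons 2, Rockets 4, Sharks 1, Owls 5.
A team with w wins dominates both others in C(w,2) triples; summing gives 1 + 0 + 1 + 6 + 0 + 10 = 18 transitive triples.
Total triples C(6,3) = 20, so cyclic triples = 20 − 18 = 2.

2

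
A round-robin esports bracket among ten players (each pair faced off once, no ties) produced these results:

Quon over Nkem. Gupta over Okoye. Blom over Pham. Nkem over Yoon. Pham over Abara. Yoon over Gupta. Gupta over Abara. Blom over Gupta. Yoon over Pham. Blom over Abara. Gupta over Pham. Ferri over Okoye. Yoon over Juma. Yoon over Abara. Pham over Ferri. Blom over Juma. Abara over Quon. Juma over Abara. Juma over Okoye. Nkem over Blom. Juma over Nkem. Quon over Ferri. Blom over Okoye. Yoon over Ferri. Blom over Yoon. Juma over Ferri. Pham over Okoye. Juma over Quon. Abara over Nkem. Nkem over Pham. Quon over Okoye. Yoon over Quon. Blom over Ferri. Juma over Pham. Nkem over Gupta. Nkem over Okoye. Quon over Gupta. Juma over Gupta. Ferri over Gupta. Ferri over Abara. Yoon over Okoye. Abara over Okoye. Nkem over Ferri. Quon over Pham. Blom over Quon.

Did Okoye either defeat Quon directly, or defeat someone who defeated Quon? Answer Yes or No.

Okoye did not beat Quon directly.
Okoye beat no one, so there is no intermediate player.

No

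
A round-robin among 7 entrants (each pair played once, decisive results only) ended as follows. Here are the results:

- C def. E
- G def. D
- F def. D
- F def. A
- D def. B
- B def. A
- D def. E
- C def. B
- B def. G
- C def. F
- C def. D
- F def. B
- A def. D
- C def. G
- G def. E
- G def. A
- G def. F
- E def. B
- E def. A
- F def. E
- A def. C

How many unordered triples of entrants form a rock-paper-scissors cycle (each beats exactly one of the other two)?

Win totals: A 2, B 2, C 5, D 2, E 2, F 4, G 4.
An entrant with w wins dominates both others in C(w,2) triples; summing gives 1 + 1 + 10 + 1 + 1 + 6 + 6 = 26 transitive triples.
Total triples C(7,3) = 35, so cyclic triples = 35 − 26 = 9.

9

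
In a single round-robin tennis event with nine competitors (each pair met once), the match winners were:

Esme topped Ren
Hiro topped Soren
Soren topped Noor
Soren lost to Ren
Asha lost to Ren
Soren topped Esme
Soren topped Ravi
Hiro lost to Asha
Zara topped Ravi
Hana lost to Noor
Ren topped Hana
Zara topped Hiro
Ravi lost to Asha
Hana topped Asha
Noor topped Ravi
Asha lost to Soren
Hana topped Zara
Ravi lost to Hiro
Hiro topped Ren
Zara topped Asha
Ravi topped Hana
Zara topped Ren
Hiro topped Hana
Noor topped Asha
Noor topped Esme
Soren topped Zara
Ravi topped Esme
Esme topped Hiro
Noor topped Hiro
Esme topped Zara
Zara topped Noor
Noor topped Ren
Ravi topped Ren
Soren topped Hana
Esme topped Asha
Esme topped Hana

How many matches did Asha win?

Asha's results: beat Ravi, Hiro; lost to Zara, Esme, Ren, Soren, Noor, Hana.
That is 2 wins.

2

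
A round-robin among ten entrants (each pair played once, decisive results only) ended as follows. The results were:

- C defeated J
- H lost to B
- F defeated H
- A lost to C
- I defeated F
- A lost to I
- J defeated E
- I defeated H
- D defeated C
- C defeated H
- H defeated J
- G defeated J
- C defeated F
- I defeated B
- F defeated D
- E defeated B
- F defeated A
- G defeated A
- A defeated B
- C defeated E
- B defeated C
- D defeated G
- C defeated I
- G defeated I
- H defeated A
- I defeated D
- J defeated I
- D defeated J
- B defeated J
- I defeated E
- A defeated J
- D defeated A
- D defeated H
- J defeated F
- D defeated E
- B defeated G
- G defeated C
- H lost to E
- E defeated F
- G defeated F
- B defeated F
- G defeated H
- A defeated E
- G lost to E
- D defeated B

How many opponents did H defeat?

2

H's results: beat A, J; lost to B, C, D, E, F, G, I.
That is 2 wins.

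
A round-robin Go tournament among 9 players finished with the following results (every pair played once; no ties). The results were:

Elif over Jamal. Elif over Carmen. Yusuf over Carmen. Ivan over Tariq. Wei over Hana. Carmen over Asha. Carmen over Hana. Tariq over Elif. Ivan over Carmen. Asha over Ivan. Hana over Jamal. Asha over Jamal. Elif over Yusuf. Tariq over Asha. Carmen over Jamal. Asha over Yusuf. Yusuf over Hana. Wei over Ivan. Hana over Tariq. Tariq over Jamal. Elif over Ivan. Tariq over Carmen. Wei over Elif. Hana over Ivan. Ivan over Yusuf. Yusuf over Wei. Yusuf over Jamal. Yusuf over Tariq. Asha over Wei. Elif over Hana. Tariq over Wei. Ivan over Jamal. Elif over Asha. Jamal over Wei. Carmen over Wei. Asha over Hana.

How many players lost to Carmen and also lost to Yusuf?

3

Carmen beat: Asha, Hana, Jamal, Wei.
Yusuf beat: Hana, Jamal, Wei, Carmen, Tariq.
Both beat: Hana, Jamal, Wei — 3.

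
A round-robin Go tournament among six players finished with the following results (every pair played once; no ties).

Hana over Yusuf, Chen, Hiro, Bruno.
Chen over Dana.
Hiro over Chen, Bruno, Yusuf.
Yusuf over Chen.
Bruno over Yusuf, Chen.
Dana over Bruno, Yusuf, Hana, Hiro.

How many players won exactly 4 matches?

Win totals: Dana 4, Yusuf 1, Hiro 3, Bruno 2, Hana 4, Chen 1.
Exactly 4: Dana, Hana — 2 players.

2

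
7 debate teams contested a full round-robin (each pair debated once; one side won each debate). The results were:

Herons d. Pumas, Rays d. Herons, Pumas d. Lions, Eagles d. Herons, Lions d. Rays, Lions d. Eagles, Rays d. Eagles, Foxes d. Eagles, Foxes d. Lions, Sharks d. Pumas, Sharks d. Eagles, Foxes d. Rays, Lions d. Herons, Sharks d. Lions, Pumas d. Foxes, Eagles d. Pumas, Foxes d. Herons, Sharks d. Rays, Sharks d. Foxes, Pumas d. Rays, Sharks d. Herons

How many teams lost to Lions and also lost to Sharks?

Lions beat: Rays, Herons, Eagles.
Sharks beat: Rays, Pumas, Foxes, Herons, Eagles, Lions.
Both beat: Rays, Herons, Eagles — 3.

3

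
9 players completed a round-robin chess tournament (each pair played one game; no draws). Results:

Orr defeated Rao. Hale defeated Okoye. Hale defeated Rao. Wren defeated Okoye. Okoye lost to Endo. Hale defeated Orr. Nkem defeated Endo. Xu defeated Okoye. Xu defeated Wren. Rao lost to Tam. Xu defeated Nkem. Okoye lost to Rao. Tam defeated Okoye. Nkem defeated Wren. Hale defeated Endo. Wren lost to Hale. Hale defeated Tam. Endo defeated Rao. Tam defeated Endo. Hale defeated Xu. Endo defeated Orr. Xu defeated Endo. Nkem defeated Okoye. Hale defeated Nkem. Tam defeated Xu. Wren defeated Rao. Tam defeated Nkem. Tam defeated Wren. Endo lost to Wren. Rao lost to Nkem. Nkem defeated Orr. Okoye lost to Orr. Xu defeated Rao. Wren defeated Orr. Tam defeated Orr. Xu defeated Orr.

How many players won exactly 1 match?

1

Win totals: Orr 2, Endo 3, Rao 1, Wren 4, Hale 8, Tam 7, Nkem 5, Xu 6, Okoye 0.
Exactly 1: Rao — 1 player.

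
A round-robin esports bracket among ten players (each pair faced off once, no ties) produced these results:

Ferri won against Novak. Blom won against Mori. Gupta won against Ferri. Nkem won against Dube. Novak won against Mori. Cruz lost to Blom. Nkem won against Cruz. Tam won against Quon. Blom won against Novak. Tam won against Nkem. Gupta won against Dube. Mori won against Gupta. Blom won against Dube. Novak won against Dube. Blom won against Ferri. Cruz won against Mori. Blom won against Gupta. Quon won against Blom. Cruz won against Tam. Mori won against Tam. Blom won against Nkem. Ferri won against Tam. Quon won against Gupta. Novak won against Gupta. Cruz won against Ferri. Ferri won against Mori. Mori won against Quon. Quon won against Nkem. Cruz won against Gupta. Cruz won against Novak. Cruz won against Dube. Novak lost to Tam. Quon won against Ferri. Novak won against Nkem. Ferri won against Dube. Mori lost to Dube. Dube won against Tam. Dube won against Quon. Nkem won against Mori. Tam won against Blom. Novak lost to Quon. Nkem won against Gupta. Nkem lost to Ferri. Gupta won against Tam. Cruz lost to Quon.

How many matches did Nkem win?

4

Nkem's results: beat Gupta, Dube, Mori, Cruz; lost to Quon, Blom, Tam, Ferri, Novak.
That is 4 wins.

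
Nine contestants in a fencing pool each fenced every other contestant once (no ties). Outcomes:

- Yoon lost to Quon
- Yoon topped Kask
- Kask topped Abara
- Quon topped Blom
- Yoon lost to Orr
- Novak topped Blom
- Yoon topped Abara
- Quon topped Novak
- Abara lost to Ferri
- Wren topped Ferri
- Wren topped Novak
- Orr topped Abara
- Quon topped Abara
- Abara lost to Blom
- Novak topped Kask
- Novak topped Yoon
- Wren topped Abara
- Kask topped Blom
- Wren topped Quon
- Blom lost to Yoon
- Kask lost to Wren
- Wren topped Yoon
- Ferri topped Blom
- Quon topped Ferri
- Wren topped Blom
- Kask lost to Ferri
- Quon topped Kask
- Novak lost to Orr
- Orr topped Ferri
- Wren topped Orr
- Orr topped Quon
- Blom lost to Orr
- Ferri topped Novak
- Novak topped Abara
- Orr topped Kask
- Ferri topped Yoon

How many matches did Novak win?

Novak's results: beat Blom, Abara, Yoon, Kask; lost to Orr, Quon, Ferri, Wren.
That is 4 wins.

4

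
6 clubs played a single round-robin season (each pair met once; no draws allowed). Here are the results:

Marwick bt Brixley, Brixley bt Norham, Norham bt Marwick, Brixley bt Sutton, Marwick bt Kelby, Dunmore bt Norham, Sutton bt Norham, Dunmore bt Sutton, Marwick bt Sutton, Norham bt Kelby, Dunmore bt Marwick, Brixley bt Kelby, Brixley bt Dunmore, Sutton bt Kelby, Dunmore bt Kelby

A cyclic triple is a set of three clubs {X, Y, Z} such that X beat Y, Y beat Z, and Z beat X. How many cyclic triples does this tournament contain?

Win totals: Norham 2, Sutton 2, Marwick 3, Kelby 0, Brixley 4, Dunmore 4.
A club with w wins dominates both others in C(w,2) triples; summing gives 1 + 1 + 3 + 0 + 6 + 6 = 17 transitive triples.
Total triples C(6,3) = 20, so cyclic triples = 20 − 17 = 3.

3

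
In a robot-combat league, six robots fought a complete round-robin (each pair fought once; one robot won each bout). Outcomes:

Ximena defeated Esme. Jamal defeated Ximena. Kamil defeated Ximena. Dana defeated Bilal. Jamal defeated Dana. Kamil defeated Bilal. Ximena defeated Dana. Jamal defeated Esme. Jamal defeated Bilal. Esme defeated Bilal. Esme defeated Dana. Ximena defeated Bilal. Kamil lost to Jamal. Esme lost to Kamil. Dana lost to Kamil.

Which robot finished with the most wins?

Win totals: Ximena 3, Kamil 4, Jamal 5, Esme 2, Bilal 0, Dana 1.
Jamal leads with 5 wins (next highest: 4).

Jamal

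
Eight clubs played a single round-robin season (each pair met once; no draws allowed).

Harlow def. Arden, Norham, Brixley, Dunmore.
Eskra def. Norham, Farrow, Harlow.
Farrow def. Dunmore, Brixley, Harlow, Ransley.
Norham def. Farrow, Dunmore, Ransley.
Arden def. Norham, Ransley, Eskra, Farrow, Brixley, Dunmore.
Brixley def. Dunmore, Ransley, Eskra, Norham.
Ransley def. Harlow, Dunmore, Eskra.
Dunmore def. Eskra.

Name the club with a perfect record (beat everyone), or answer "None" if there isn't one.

Highest win total is Arden with 6 (out of 7 possible).
Arden lost to Harlow, so no club went undefeated.

None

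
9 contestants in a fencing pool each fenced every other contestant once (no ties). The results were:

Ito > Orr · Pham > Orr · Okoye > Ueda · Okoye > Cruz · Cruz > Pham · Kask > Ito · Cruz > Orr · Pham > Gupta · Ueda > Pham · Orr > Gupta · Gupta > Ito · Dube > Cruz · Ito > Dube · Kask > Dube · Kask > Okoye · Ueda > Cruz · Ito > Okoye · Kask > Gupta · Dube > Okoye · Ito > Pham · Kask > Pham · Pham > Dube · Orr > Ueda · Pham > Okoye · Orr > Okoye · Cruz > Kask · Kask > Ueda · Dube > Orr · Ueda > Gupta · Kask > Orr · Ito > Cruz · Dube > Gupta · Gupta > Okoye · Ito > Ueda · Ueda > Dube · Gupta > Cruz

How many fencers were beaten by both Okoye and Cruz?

Okoye beat: Ueda, Cruz.
Cruz beat: Kask, Orr, Pham.
No one was beaten by both.

0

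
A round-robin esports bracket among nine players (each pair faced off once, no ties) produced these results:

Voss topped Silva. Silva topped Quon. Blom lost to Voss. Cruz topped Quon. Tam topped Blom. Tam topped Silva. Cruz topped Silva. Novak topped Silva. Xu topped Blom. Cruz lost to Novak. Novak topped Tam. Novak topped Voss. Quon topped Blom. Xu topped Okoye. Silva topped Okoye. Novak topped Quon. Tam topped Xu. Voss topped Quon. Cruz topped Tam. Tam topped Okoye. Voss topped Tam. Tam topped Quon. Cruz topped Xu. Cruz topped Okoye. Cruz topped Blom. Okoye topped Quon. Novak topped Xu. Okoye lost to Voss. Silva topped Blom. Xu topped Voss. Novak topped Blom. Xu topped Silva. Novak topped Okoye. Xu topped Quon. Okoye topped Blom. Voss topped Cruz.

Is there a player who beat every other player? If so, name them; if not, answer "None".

Novak

Novak has 8 wins out of 8 opponents — a perfect record.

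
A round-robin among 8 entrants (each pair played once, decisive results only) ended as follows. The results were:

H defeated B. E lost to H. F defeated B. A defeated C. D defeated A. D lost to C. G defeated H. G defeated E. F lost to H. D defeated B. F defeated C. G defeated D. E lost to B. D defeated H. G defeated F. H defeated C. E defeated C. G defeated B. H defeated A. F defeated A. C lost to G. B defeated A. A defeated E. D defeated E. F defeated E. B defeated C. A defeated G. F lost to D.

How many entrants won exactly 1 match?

Win totals: A 3, B 3, C 1, D 5, E 1, F 4, G 6, H 5.
Exactly 1: C, E — 2 entrants.

2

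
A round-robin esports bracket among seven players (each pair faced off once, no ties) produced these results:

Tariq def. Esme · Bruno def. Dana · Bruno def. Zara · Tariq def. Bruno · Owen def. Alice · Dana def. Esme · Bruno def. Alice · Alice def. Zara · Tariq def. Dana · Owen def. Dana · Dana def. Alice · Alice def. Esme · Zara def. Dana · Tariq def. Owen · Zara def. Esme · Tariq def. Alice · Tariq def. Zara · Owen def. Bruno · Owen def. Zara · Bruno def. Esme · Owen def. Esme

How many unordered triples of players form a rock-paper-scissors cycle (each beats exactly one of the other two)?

Win totals: Zara 2, Bruno 4, Owen 5, Tariq 6, Alice 2, Dana 2, Esme 0.
A player with w wins dominates both others in C(w,2) triples; summing gives 1 + 6 + 10 + 15 + 1 + 1 + 0 = 34 transitive triples.
Total triples C(7,3) = 35, so cyclic triples = 35 − 34 = 1.

1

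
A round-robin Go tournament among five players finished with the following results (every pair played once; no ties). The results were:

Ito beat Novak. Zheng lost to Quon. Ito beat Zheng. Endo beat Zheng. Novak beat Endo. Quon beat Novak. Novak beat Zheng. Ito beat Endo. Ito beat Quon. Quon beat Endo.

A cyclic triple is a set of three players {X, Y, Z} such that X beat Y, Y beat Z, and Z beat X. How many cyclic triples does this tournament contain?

Win totals: Zheng 0, Endo 1, Ito 4, Novak 2, Quon 3.
A player with w wins dominates both others in C(w,2) triples; summing gives 0 + 0 + 6 + 1 + 3 = 10 transitive triples.
Total triples C(5,3) = 10, so cyclic triples = 10 − 10 = 0.

0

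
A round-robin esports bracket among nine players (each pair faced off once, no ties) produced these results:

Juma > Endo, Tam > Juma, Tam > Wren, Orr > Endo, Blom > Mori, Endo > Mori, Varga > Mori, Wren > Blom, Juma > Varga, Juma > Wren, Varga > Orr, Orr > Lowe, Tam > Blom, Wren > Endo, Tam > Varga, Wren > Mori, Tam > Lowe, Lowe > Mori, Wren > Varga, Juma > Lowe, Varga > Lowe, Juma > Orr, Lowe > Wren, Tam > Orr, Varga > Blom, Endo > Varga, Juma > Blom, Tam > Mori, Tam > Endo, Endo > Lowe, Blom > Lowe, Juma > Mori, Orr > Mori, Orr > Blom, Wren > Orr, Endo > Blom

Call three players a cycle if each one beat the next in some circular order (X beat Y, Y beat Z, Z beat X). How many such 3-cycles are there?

Win totals: Blom 2, Lowe 2, Tam 8, Orr 4, Wren 5, Varga 4, Endo 4, Juma 7, Mori 0.
A player with w wins dominates both others in C(w,2) triples; summing gives 1 + 1 + 28 + 6 + 10 + 6 + 6 + 21 + 0 = 79 transitive triples.
Total triples C(9,3) = 84, so cyclic triples = 84 − 79 = 5.

5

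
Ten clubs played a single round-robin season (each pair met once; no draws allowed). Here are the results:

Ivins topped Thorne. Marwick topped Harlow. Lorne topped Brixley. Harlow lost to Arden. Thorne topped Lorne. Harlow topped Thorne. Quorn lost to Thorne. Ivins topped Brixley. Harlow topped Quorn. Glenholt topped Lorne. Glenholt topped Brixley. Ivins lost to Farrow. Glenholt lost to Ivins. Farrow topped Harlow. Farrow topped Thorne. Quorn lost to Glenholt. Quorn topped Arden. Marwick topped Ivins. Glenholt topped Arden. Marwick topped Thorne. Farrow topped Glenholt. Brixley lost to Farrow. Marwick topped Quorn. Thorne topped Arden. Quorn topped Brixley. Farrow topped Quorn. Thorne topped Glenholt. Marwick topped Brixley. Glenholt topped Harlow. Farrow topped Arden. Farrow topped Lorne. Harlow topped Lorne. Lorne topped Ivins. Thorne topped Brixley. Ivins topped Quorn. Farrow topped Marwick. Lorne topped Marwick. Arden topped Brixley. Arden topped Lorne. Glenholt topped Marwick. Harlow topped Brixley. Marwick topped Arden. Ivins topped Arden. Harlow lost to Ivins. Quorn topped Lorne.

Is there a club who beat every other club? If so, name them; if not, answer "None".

Farrow

Farrow has 9 wins out of 9 opponents — a perfect record.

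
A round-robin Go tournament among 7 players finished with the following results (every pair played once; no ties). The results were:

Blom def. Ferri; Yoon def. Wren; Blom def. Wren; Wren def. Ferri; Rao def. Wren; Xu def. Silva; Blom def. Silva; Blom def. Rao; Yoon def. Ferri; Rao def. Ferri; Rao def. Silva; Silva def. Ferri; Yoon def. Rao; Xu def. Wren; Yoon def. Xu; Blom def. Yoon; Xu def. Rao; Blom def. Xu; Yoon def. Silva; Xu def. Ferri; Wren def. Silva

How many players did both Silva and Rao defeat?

1

Silva beat: Ferri.
Rao beat: Silva, Ferri, Wren.
Both beat: Ferri — 1.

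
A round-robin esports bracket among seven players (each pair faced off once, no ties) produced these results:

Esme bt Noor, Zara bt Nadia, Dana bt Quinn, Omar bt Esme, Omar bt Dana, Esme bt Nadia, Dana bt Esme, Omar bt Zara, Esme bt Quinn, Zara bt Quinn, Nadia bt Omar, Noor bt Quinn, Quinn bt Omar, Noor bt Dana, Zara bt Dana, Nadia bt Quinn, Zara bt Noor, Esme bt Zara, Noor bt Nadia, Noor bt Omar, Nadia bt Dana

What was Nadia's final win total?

3

Nadia's results: beat Dana, Quinn, Omar; lost to Zara, Noor, Esme.
That is 3 wins.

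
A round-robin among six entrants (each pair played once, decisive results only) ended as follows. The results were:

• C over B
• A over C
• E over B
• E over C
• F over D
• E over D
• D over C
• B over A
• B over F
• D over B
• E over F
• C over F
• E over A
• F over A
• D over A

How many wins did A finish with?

A's results: beat C; lost to B, D, E, F.
That is 1 win.

1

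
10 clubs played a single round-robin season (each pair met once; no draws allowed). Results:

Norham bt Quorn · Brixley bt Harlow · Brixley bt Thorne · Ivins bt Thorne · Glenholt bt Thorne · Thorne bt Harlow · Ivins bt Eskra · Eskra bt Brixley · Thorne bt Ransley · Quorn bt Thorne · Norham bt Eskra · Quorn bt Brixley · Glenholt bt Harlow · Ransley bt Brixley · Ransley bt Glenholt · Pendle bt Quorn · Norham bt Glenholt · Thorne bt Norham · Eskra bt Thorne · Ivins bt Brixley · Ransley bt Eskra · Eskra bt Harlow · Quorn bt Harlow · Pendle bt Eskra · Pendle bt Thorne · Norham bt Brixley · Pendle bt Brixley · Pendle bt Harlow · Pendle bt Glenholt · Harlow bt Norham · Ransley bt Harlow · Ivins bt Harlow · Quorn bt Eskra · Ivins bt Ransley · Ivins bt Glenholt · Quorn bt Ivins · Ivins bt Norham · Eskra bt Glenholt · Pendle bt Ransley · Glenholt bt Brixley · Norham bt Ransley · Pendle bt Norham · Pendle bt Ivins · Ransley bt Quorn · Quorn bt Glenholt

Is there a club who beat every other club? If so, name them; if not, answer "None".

Pendle

Pendle has 9 wins out of 9 opponents — a perfect record.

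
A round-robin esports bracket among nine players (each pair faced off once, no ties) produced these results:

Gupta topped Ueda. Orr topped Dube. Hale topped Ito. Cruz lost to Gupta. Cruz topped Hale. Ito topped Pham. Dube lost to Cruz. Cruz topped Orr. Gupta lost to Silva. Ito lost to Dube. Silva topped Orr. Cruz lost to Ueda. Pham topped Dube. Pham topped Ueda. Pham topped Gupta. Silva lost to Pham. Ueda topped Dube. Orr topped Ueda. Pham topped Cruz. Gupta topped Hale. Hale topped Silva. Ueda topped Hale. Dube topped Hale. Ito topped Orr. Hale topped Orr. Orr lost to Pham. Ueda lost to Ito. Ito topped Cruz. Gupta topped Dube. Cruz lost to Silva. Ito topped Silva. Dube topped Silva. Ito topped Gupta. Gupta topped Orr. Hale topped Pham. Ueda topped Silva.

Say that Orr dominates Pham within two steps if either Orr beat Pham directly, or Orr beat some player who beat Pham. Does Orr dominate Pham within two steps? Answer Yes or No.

No

Orr did not beat Pham directly.
Orr beat Dube, Ueda, but each of them lost to Pham. No two-step path.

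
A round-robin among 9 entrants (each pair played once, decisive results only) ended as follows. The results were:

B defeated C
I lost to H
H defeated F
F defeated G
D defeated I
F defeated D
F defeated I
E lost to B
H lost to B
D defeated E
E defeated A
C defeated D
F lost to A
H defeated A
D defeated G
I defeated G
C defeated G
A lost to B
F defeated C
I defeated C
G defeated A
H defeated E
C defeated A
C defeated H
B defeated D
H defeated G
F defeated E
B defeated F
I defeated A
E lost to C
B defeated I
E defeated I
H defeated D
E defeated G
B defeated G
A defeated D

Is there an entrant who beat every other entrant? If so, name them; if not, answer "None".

B has 8 wins out of 8 opponents — a perfect record.

B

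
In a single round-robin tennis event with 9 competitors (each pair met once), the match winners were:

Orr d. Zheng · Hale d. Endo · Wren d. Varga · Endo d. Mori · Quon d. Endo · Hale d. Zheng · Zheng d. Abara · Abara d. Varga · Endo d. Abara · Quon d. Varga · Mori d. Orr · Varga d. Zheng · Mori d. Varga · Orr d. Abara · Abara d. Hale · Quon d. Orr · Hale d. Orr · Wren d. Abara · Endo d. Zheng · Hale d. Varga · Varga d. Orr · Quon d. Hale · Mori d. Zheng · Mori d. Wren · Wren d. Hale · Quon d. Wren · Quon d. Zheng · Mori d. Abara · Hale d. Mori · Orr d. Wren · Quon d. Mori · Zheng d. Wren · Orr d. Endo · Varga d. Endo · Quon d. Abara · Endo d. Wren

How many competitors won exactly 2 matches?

2

Win totals: Endo 4, Orr 4, Abara 2, Zheng 2, Mori 5, Wren 3, Quon 8, Hale 5, Varga 3.
Exactly 2: Abara, Zheng — 2 competitors.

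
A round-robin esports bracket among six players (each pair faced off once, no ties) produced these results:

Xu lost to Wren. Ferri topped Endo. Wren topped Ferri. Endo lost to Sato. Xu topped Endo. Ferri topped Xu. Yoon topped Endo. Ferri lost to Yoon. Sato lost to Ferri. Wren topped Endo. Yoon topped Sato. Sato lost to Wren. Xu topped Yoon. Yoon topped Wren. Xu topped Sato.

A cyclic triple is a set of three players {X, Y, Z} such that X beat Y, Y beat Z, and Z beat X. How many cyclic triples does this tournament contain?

2

Win totals: Wren 4, Endo 0, Sato 1, Ferri 3, Yoon 4, Xu 3.
A player with w wins dominates both others in C(w,2) triples; summing gives 6 + 0 + 0 + 3 + 6 + 3 = 18 transitive triples.
Total triples C(6,3) = 20, so cyclic triples = 20 − 18 = 2.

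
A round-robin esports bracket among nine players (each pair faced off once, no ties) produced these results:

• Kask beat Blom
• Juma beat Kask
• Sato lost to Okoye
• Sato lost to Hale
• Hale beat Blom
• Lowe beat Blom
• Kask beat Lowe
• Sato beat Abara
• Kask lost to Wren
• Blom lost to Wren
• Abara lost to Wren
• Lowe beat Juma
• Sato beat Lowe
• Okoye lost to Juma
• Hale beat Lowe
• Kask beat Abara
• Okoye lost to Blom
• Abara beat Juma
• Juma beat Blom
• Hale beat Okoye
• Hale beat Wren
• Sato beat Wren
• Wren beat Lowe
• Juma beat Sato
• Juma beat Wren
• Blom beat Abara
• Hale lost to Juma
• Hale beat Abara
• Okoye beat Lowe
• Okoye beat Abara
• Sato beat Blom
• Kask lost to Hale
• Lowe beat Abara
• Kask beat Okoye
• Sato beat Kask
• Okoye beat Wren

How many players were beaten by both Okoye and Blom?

1

Okoye beat: Abara, Lowe, Wren, Sato.
Blom beat: Abara, Okoye.
Both beat: Abara — 1.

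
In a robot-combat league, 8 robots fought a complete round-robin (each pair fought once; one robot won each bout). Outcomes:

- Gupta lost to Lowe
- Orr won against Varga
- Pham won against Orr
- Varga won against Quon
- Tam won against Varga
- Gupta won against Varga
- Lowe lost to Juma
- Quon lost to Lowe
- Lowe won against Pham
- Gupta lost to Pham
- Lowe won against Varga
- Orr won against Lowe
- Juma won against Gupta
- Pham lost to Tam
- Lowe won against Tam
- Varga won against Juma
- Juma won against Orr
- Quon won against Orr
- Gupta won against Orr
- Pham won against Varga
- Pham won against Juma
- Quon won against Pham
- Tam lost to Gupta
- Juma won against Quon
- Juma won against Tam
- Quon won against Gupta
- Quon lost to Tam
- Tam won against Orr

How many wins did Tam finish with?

4

Tam's results: beat Quon, Pham, Orr, Varga; lost to Gupta, Lowe, Juma.
That is 4 wins.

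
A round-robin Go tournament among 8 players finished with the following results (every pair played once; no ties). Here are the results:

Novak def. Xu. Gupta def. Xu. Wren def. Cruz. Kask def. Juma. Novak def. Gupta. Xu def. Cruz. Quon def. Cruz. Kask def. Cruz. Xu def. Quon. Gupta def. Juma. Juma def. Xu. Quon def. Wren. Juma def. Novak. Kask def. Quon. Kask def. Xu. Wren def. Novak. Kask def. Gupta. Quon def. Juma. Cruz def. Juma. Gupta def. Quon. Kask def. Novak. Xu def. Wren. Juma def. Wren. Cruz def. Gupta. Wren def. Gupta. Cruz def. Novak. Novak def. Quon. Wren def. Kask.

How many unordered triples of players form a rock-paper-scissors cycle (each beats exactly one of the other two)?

Win totals: Gupta 3, Juma 3, Kask 6, Xu 3, Wren 4, Cruz 3, Quon 3, Novak 3.
A player with w wins dominates both others in C(w,2) triples; summing gives 3 + 3 + 15 + 3 + 6 + 3 + 3 + 3 = 39 transitive triples.
Total triples C(8,3) = 56, so cyclic triples = 56 − 39 = 17.

17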